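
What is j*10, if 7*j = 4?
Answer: 40/7 ≈ 5.7143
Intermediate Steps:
j = 4/7 (j = (⅐)*4 = 4/7 ≈ 0.57143)
j*10 = (4/7)*10 = 40/7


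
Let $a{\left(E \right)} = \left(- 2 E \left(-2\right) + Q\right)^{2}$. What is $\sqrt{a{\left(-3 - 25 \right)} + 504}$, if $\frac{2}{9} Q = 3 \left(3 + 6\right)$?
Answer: $\frac{\sqrt{2377}}{2} \approx 24.377$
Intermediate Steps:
$Q = \frac{243}{2}$ ($Q = \frac{9 \cdot 3 \left(3 + 6\right)}{2} = \frac{9 \cdot 3 \cdot 9}{2} = \frac{9}{2} \cdot 27 = \frac{243}{2} \approx 121.5$)
$a{\left(E \right)} = \left(\frac{243}{2} + 4 E\right)^{2}$ ($a{\left(E \right)} = \left(- 2 E \left(-2\right) + \frac{243}{2}\right)^{2} = \left(4 E + \frac{243}{2}\right)^{2} = \left(\frac{243}{2} + 4 E\right)^{2}$)
$\sqrt{a{\left(-3 - 25 \right)} + 504} = \sqrt{\frac{\left(243 + 8 \left(-3 - 25\right)\right)^{2}}{4} + 504} = \sqrt{\frac{\left(243 + 8 \left(-28\right)\right)^{2}}{4} + 504} = \sqrt{\frac{\left(243 - 224\right)^{2}}{4} + 504} = \sqrt{\frac{19^{2}}{4} + 504} = \sqrt{\frac{1}{4} \cdot 361 + 504} = \sqrt{\frac{361}{4} + 504} = \sqrt{\frac{2377}{4}} = \frac{\sqrt{2377}}{2}$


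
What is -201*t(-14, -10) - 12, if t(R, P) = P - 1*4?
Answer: 2802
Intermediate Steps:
t(R, P) = -4 + P (t(R, P) = P - 4 = -4 + P)
-201*t(-14, -10) - 12 = -201*(-4 - 10) - 12 = -201*(-14) - 12 = 2814 - 12 = 2802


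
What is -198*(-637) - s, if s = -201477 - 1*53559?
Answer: 381162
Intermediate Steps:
s = -255036 (s = -201477 - 53559 = -255036)
-198*(-637) - s = -198*(-637) - 1*(-255036) = 126126 + 255036 = 381162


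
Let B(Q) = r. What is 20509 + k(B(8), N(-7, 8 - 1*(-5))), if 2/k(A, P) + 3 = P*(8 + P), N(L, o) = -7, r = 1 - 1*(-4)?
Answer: 102544/5 ≈ 20509.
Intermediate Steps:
r = 5 (r = 1 + 4 = 5)
B(Q) = 5
k(A, P) = 2/(-3 + P*(8 + P))
20509 + k(B(8), N(-7, 8 - 1*(-5))) = 20509 + 2/(-3 + (-7)**2 + 8*(-7)) = 20509 + 2/(-3 + 49 - 56) = 20509 + 2/(-10) = 20509 + 2*(-1/10) = 20509 - 1/5 = 102544/5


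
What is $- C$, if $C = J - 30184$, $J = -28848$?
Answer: $59032$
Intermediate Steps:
$C = -59032$ ($C = -28848 - 30184 = -59032$)
$- C = \left(-1\right) \left(-59032\right) = 59032$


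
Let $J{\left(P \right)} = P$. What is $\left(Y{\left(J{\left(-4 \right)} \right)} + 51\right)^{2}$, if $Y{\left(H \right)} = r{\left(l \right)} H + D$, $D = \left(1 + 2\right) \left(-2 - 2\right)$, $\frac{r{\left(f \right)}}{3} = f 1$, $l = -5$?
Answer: $9801$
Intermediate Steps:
$r{\left(f \right)} = 3 f$ ($r{\left(f \right)} = 3 f 1 = 3 f$)
$D = -12$ ($D = 3 \left(-4\right) = -12$)
$Y{\left(H \right)} = -12 - 15 H$ ($Y{\left(H \right)} = 3 \left(-5\right) H - 12 = - 15 H - 12 = -12 - 15 H$)
$\left(Y{\left(J{\left(-4 \right)} \right)} + 51\right)^{2} = \left(\left(-12 - -60\right) + 51\right)^{2} = \left(\left(-12 + 60\right) + 51\right)^{2} = \left(48 + 51\right)^{2} = 99^{2} = 9801$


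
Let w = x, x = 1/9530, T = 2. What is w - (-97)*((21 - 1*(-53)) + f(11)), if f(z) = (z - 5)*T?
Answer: 79499261/9530 ≈ 8342.0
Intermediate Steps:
f(z) = -10 + 2*z (f(z) = (z - 5)*2 = (-5 + z)*2 = -10 + 2*z)
x = 1/9530 ≈ 0.00010493
w = 1/9530 ≈ 0.00010493
w - (-97)*((21 - 1*(-53)) + f(11)) = 1/9530 - (-97)*((21 - 1*(-53)) + (-10 + 2*11)) = 1/9530 - (-97)*((21 + 53) + (-10 + 22)) = 1/9530 - (-97)*(74 + 12) = 1/9530 - (-97)*86 = 1/9530 - 1*(-8342) = 1/9530 + 8342 = 79499261/9530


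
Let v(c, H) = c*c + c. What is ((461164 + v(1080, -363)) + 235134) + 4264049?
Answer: 6127827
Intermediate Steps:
v(c, H) = c + c**2 (v(c, H) = c**2 + c = c + c**2)
((461164 + v(1080, -363)) + 235134) + 4264049 = ((461164 + 1080*(1 + 1080)) + 235134) + 4264049 = ((461164 + 1080*1081) + 235134) + 4264049 = ((461164 + 1167480) + 235134) + 4264049 = (1628644 + 235134) + 4264049 = 1863778 + 4264049 = 6127827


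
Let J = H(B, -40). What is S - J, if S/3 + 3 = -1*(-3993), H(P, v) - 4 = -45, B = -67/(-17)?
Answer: 12011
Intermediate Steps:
B = 67/17 (B = -67*(-1/17) = 67/17 ≈ 3.9412)
H(P, v) = -41 (H(P, v) = 4 - 45 = -41)
J = -41
S = 11970 (S = -9 + 3*(-1*(-3993)) = -9 + 3*3993 = -9 + 11979 = 11970)
S - J = 11970 - 1*(-41) = 11970 + 41 = 12011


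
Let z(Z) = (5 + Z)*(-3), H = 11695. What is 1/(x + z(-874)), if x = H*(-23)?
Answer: -1/266378 ≈ -3.7541e-6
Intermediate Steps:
x = -268985 (x = 11695*(-23) = -268985)
z(Z) = -15 - 3*Z
1/(x + z(-874)) = 1/(-268985 + (-15 - 3*(-874))) = 1/(-268985 + (-15 + 2622)) = 1/(-268985 + 2607) = 1/(-266378) = -1/266378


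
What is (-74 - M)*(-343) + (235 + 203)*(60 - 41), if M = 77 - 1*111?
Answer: 22042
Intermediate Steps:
M = -34 (M = 77 - 111 = -34)
(-74 - M)*(-343) + (235 + 203)*(60 - 41) = (-74 - 1*(-34))*(-343) + (235 + 203)*(60 - 41) = (-74 + 34)*(-343) + 438*19 = -40*(-343) + 8322 = 13720 + 8322 = 22042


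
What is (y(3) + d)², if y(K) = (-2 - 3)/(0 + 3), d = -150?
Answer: 207025/9 ≈ 23003.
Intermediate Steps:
y(K) = -5/3
(y(3) + d)² = (-5/3 - 150)² = (-455/3)² = 207025/9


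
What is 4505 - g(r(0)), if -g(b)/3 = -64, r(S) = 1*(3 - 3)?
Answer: 4313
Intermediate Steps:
r(S) = 0 (r(S) = 1*0 = 0)
g(b) = 192 (g(b) = -3*(-64) = 192)
4505 - g(r(0)) = 4505 - 1*192 = 4505 - 192 = 4313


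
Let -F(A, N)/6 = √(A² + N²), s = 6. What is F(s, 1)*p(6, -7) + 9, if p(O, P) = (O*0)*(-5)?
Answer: 9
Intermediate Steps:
p(O, P) = 0 (p(O, P) = 0*(-5) = 0)
F(A, N) = -6*√(A² + N²)
F(s, 1)*p(6, -7) + 9 = -6*√(6² + 1²)*0 + 9 = -6*√(36 + 1)*0 + 9 = -6*√37*0 + 9 = 0 + 9 = 9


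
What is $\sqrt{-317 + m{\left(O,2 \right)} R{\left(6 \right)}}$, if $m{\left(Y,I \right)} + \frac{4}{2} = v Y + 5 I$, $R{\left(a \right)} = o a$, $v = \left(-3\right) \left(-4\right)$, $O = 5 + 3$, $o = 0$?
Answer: $i \sqrt{317} \approx 17.805 i$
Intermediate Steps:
$O = 8$
$v = 12$
$R{\left(a \right)} = 0$ ($R{\left(a \right)} = 0 a = 0$)
$m{\left(Y,I \right)} = -2 + 5 I + 12 Y$ ($m{\left(Y,I \right)} = -2 + \left(12 Y + 5 I\right) = -2 + \left(5 I + 12 Y\right) = -2 + 5 I + 12 Y$)
$\sqrt{-317 + m{\left(O,2 \right)} R{\left(6 \right)}} = \sqrt{-317 + \left(-2 + 5 \cdot 2 + 12 \cdot 8\right) 0} = \sqrt{-317 + \left(-2 + 10 + 96\right) 0} = \sqrt{-317 + 104 \cdot 0} = \sqrt{-317 + 0} = \sqrt{-317} = i \sqrt{317}$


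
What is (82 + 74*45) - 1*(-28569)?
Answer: 31981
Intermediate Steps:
(82 + 74*45) - 1*(-28569) = (82 + 3330) + 28569 = 3412 + 28569 = 31981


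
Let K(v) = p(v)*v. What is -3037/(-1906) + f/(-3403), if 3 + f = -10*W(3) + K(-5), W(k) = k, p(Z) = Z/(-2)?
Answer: 5210817/3243059 ≈ 1.6068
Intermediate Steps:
p(Z) = -Z/2 (p(Z) = Z*(-1/2) = -Z/2)
K(v) = -v**2/2 (K(v) = (-v/2)*v = -v**2/2)
f = -91/2 (f = -3 + (-10*3 - 1/2*(-5)**2) = -3 + (-30 - 1/2*25) = -3 + (-30 - 25/2) = -3 - 85/2 = -91/2 ≈ -45.500)
-3037/(-1906) + f/(-3403) = -3037/(-1906) - 91/2/(-3403) = -3037*(-1/1906) - 91/2*(-1/3403) = 3037/1906 + 91/6806 = 5210817/3243059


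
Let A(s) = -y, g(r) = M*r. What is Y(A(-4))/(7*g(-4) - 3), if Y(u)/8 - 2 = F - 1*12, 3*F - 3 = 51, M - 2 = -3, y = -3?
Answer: 64/25 ≈ 2.5600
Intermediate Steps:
M = -1 (M = 2 - 3 = -1)
F = 18 (F = 1 + (1/3)*51 = 1 + 17 = 18)
g(r) = -r
A(s) = 3 (A(s) = -1*(-3) = 3)
Y(u) = 64 (Y(u) = 16 + 8*(18 - 1*12) = 16 + 8*(18 - 12) = 16 + 8*6 = 16 + 48 = 64)
Y(A(-4))/(7*g(-4) - 3) = 64/(7*(-1*(-4)) - 3) = 64/(7*4 - 3) = 64/(28 - 3) = 64/25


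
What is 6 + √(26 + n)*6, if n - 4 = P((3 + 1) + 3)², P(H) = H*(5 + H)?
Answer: 6 + 6*√7086 ≈ 511.07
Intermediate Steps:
n = 7060 (n = 4 + (((3 + 1) + 3)*(5 + ((3 + 1) + 3)))² = 4 + ((4 + 3)*(5 + (4 + 3)))² = 4 + (7*(5 + 7))² = 4 + (7*12)² = 4 + 84² = 4 + 7056 = 7060)
6 + √(26 + n)*6 = 6 + √(26 + 7060)*6 = 6 + √7086*6 = 6 + 6*√7086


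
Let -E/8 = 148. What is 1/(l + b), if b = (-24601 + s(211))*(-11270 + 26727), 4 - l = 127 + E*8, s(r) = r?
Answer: -1/376986881 ≈ -2.6526e-9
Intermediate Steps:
E = -1184 (E = -8*148 = -1184)
l = 9349 (l = 4 - (127 - 1184*8) = 4 - (127 - 9472) = 4 - 1*(-9345) = 4 + 9345 = 9349)
b = -376996230 (b = (-24601 + 211)*(-11270 + 26727) = -24390*15457 = -376996230)
1/(l + b) = 1/(9349 - 376996230) = 1/(-376986881) = -1/376986881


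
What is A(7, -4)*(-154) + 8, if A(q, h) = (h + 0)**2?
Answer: -2456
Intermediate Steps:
A(q, h) = h**2
A(7, -4)*(-154) + 8 = (-4)**2*(-154) + 8 = 16*(-154) + 8 = -2464 + 8 = -2456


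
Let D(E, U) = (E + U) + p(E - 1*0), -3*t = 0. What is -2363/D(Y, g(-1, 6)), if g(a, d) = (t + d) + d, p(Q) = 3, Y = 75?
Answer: -2363/90 ≈ -26.256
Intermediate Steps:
t = 0 (t = -1/3*0 = 0)
g(a, d) = 2*d (g(a, d) = (0 + d) + d = d + d = 2*d)
D(E, U) = 3 + E + U (D(E, U) = (E + U) + 3 = 3 + E + U)
-2363/D(Y, g(-1, 6)) = -2363/(3 + 75 + 2*6) = -2363/(3 + 75 + 12) = -2363/90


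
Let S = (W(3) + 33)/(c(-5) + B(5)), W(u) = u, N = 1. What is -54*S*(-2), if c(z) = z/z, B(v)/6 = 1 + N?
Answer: 3888/13 ≈ 299.08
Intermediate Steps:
B(v) = 12 (B(v) = 6*(1 + 1) = 6*2 = 12)
c(z) = 1
S = 36/13 (S = (3 + 33)/(1 + 12) = 36/13 ≈ 2.7692)
-54*S*(-2) = -1944*(-2)/13 = -54*(-72/13) = 3888/13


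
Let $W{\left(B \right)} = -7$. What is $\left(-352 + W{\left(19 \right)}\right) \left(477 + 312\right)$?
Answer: $-283251$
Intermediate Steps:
$\left(-352 + W{\left(19 \right)}\right) \left(477 + 312\right) = \left(-352 - 7\right) \left(477 + 312\right) = \left(-359\right) 789 = -283251$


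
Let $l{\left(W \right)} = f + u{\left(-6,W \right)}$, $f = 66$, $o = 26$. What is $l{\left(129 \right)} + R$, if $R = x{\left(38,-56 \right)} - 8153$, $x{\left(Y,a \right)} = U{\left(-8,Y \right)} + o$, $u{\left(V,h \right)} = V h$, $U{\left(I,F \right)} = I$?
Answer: $-8843$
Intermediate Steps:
$x{\left(Y,a \right)} = 18$ ($x{\left(Y,a \right)} = -8 + 26 = 18$)
$l{\left(W \right)} = 66 - 6 W$
$R = -8135$ ($R = 18 - 8153 = -8135$)
$l{\left(129 \right)} + R = \left(66 - 774\right) - 8135 = -708 - 8135 = -8843$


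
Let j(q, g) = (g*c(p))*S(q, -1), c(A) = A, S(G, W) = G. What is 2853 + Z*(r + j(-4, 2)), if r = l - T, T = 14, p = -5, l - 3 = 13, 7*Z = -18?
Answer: 2745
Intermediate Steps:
Z = -18/7 (Z = (1/7)*(-18) = -18/7 ≈ -2.5714)
l = 16 (l = 3 + 13 = 16)
r = 2 (r = 16 - 1*14 = 16 - 14 = 2)
j(q, g) = -5*g*q (j(q, g) = (g*(-5))*q = (-5*g)*q = -5*g*q)
2853 + Z*(r + j(-4, 2)) = 2853 - 18*(2 - 5*2*(-4))/7 = 2853 - 18*(2 + 40)/7 = 2853 - 18/7*42 = 2853 - 108 = 2745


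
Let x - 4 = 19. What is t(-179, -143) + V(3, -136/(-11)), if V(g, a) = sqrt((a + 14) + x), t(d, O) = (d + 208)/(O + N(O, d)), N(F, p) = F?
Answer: -29/286 + sqrt(5973)/11 ≈ 6.9245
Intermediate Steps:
x = 23 (x = 4 + 19 = 23)
t(d, O) = (208 + d)/(2*O) (t(d, O) = (d + 208)/(O + O) = (208 + d)/((2*O)) = (208 + d)*(1/(2*O)) = (208 + d)/(2*O))
V(g, a) = sqrt(37 + a) (V(g, a) = sqrt((a + 14) + 23) = sqrt((14 + a) + 23) = sqrt(37 + a))
t(-179, -143) + V(3, -136/(-11)) = (1/2)*(208 - 179)/(-143) + sqrt(37 - 136/(-11)) = (1/2)*(-1/143)*29 + sqrt(37 - 136*(-1/11)) = -29/286 + sqrt(37 + 136/11) = -29/286 + sqrt(543/11) = -29/286 + sqrt(5973)/11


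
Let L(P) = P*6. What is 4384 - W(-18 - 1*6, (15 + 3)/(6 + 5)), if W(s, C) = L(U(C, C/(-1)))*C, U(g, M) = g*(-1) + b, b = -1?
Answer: 533596/121 ≈ 4409.9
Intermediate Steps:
U(g, M) = -1 - g (U(g, M) = g*(-1) - 1 = -g - 1 = -1 - g)
L(P) = 6*P
W(s, C) = C*(-6 - 6*C) (W(s, C) = (6*(-1 - C))*C = (-6 - 6*C)*C = C*(-6 - 6*C))
4384 - W(-18 - 1*6, (15 + 3)/(6 + 5)) = 4384 - (-6)*(15 + 3)/(6 + 5)*(1 + (15 + 3)/(6 + 5)) = 4384 - (-6)*18/11*(1 + 18/11) = 4384 - (-6)*18*(1/11)*(1 + 18*(1/11)) = 4384 - (-6)*18*(1 + 18/11)/11 = 4384 - (-6)*18*29/(11*11) = 4384 - 1*(-3132/121) = 4384 + 3132/121 = 533596/121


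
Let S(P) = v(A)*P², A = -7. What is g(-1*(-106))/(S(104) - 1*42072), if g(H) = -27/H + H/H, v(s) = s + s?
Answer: -79/20510576 ≈ -3.8517e-6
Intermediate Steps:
v(s) = 2*s
g(H) = 1 - 27/H (g(H) = -27/H + 1 = 1 - 27/H)
S(P) = -14*P² (S(P) = (2*(-7))*P² = -14*P²)
g(-1*(-106))/(S(104) - 1*42072) = ((-27 - 1*(-106))/((-1*(-106))))/(-14*104² - 1*42072) = ((-27 + 106)/106)/(-14*10816 - 42072) = ((1/106)*79)/(-151424 - 42072) = (79/106)/(-193496) = (79/106)*(-1/193496) = -79/20510576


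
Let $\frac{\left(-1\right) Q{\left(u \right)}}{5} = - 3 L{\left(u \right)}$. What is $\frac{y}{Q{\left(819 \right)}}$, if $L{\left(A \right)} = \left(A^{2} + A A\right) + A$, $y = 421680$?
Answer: $\frac{4016}{191763} \approx 0.020943$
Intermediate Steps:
$L{\left(A \right)} = A + 2 A^{2}$ ($L{\left(A \right)} = \left(A^{2} + A^{2}\right) + A = 2 A^{2} + A = A + 2 A^{2}$)
$Q{\left(u \right)} = 15 u \left(1 + 2 u\right)$ ($Q{\left(u \right)} = - 5 \left(- 3 u \left(1 + 2 u\right)\right) = 15 u \left(1 + 2 u\right)$)
$\frac{y}{Q{\left(819 \right)}} = \frac{421680}{15 \cdot 819 \left(1 + 2 \cdot 819\right)} = \frac{421680}{15 \cdot 819 \left(1 + 1638\right)} = \frac{421680}{15 \cdot 819 \cdot 1639} = \frac{421680}{20135115} = 421680 \cdot \frac{1}{20135115} = \frac{4016}{191763}$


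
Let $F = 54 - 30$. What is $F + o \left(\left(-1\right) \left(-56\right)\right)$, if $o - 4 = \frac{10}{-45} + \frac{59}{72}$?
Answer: $\frac{2533}{9} \approx 281.44$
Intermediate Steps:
$o = \frac{331}{72}$ ($o = 4 + \left(\frac{10}{-45} + \frac{59}{72}\right) = 4 + \left(10 \left(- \frac{1}{45}\right) + 59 \cdot \frac{1}{72}\right) = 4 + \left(- \frac{2}{9} + \frac{59}{72}\right) = 4 + \frac{43}{72} = \frac{331}{72} \approx 4.5972$)
$F = 24$ ($F = 54 - 30 = 24$)
$F + o \left(\left(-1\right) \left(-56\right)\right) = 24 + \frac{331 \left(\left(-1\right) \left(-56\right)\right)}{72} = 24 + \frac{331}{72} \cdot 56 = 24 + \frac{2317}{9} = \frac{2533}{9}$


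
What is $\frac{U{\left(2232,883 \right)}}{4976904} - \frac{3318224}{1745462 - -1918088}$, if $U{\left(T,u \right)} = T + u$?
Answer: $- \frac{8251535170123}{9116568324600} \approx -0.90511$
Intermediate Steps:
$\frac{U{\left(2232,883 \right)}}{4976904} - \frac{3318224}{1745462 - -1918088} = \frac{2232 + 883}{4976904} - \frac{3318224}{1745462 - -1918088} = 3115 \cdot \frac{1}{4976904} - \frac{3318224}{1745462 + 1918088} = \frac{3115}{4976904} - \frac{3318224}{3663550} = \frac{3115}{4976904} - \frac{1659112}{1831775} = - \frac{8251535170123}{9116568324600}$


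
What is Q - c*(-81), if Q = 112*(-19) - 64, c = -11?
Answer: -3083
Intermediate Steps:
Q = -2192 (Q = -2128 - 64 = -2192)
Q - c*(-81) = -2192 - (-11)*(-81) = -2192 - 1*891 = -2192 - 891 = -3083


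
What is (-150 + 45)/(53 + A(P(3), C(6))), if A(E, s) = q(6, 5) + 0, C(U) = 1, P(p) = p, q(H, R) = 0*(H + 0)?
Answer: -105/53 ≈ -1.9811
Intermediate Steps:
q(H, R) = 0 (q(H, R) = 0*H = 0)
A(E, s) = 0 (A(E, s) = 0 + 0 = 0)
(-150 + 45)/(53 + A(P(3), C(6))) = (-150 + 45)/(53 + 0) = -105/53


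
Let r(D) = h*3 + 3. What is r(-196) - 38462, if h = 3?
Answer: -38450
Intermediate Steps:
r(D) = 12 (r(D) = 3*3 + 3 = 9 + 3 = 12)
r(-196) - 38462 = 12 - 38462 = -38450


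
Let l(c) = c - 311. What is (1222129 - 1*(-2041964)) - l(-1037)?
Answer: 3265441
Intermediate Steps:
l(c) = -311 + c
(1222129 - 1*(-2041964)) - l(-1037) = (1222129 - 1*(-2041964)) - (-311 - 1037) = (1222129 + 2041964) - 1*(-1348) = 3264093 + 1348 = 3265441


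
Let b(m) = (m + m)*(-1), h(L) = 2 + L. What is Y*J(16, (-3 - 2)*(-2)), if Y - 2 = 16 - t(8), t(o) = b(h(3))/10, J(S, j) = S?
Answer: 304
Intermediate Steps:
b(m) = -2*m (b(m) = (2*m)*(-1) = -2*m)
t(o) = -1 (t(o) = -2*(2 + 3)/10 = -2*5*(⅒) = -10*⅒ = -1)
Y = 19 (Y = 2 + (16 - 1*(-1)) = 2 + (16 + 1) = 2 + 17 = 19)
Y*J(16, (-3 - 2)*(-2)) = 19*16 = 304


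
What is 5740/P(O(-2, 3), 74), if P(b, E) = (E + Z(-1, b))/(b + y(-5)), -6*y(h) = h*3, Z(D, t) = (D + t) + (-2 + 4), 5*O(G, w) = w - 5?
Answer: 60270/373 ≈ 161.58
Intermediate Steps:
O(G, w) = -1 + w/5 (O(G, w) = (w - 5)/5 = (-5 + w)/5 = -1 + w/5)
Z(D, t) = 2 + D + t (Z(D, t) = (D + t) + 2 = 2 + D + t)
y(h) = -h/2 (y(h) = -h*3/6 = -h/2)
P(b, E) = (1 + E + b)/(5/2 + b) (P(b, E) = (E + (2 - 1 + b))/(b - ½*(-5)) = (E + (1 + b))/(b + 5/2) = (1 + E + b)/(5/2 + b))
5740/P(O(-2, 3), 74) = 5740/((2*(1 + 74 + (-1 + (⅕)*3))/(5 + 2*(-1 + (⅕)*3)))) = 5740/((2*(1 + 74 + (-1 + ⅗))/(5 + 2*(-1 + ⅗)))) = 5740/((2*(1 + 74 - ⅖)/(5 + 2*(-⅖)))) = 5740/((2*(373/5)/(5 - ⅘))) = 5740/((2*(373/5)/(21/5))) = 5740/((2*(5/21)*(373/5))) = 5740/(746/21) = 5740*(21/746) = 60270/373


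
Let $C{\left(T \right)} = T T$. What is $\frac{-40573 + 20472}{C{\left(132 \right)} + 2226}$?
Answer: $- \frac{20101}{19650} \approx -1.023$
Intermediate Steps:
$C{\left(T \right)} = T^{2}$
$\frac{-40573 + 20472}{C{\left(132 \right)} + 2226} = \frac{-40573 + 20472}{132^{2} + 2226} = - \frac{20101}{17424 + 2226} = - \frac{20101}{19650}$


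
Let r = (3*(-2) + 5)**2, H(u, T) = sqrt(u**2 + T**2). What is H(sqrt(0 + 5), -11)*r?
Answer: 3*sqrt(14) ≈ 11.225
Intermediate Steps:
H(u, T) = sqrt(T**2 + u**2)
r = 1 (r = (-6 + 5)**2 = (-1)**2 = 1)
H(sqrt(0 + 5), -11)*r = sqrt((-11)**2 + (sqrt(0 + 5))**2)*1 = sqrt(121 + (sqrt(5))**2)*1 = sqrt(121 + 5)*1 = sqrt(126)*1 = (3*sqrt(14))*1 = 3*sqrt(14)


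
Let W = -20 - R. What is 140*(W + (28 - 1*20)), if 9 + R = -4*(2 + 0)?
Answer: 700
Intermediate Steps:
R = -17 (R = -9 - 4*(2 + 0) = -9 - 4*2 = -9 - 8 = -17)
W = -3 (W = -20 - 1*(-17) = -20 + 17 = -3)
140*(W + (28 - 1*20)) = 140*(-3 + (28 - 1*20)) = 140*(-3 + (28 - 20)) = 140*(-3 + 8) = 140*5 = 700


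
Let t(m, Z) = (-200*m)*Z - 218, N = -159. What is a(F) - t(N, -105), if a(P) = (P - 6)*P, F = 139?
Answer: 3357705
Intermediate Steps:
t(m, Z) = -218 - 200*Z*m (t(m, Z) = -200*Z*m - 218 = -218 - 200*Z*m)
a(P) = P*(-6 + P) (a(P) = (-6 + P)*P = P*(-6 + P))
a(F) - t(N, -105) = 139*(-6 + 139) - (-218 - 200*(-105)*(-159)) = 139*133 - (-218 - 3339000) = 18487 - 1*(-3339218) = 18487 + 3339218 = 3357705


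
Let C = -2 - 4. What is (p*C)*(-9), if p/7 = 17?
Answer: 6426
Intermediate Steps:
p = 119 (p = 7*17 = 119)
C = -6
(p*C)*(-9) = (119*(-6))*(-9) = -714*(-9) = 6426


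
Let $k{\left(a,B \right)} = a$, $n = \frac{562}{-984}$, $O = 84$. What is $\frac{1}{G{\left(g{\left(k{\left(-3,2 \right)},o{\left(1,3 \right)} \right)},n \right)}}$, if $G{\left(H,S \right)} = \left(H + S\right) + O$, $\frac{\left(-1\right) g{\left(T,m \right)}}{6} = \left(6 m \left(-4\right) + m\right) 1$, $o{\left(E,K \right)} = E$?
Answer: $\frac{492}{108943} \approx 0.0045161$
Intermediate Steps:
$n = - \frac{281}{492}$ ($n = 562 \left(- \frac{1}{984}\right) = - \frac{281}{492} \approx -0.57114$)
$g{\left(T,m \right)} = 138 m$ ($g{\left(T,m \right)} = - 6 \left(6 m \left(-4\right) + m\right) 1 = - 6 \left(- 24 m + m\right) 1 = - 6 - 23 m 1 = - 6 \left(- 23 m\right) = 138 m$)
$G{\left(H,S \right)} = 84 + H + S$ ($G{\left(H,S \right)} = \left(H + S\right) + 84 = 84 + H + S$)
$\frac{1}{G{\left(g{\left(k{\left(-3,2 \right)},o{\left(1,3 \right)} \right)},n \right)}} = \frac{1}{84 + 138 \cdot 1 - \frac{281}{492}} = \frac{1}{84 + 138 - \frac{281}{492}} = \frac{1}{\frac{108943}{492}} = \frac{492}{108943}$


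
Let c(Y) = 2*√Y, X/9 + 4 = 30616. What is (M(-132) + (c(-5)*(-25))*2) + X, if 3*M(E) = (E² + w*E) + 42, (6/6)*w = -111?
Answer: 286214 - 100*I*√5 ≈ 2.8621e+5 - 223.61*I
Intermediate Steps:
X = 275508 (X = -36 + 9*30616 = -36 + 275544 = 275508)
w = -111
M(E) = 14 - 37*E + E²/3 (M(E) = ((E² - 111*E) + 42)/3 = (42 + E² - 111*E)/3 = 14 - 37*E + E²/3)
(M(-132) + (c(-5)*(-25))*2) + X = ((14 - 37*(-132) + (⅓)*(-132)²) + ((2*√(-5))*(-25))*2) + 275508 = ((14 + 4884 + (⅓)*17424) + ((2*(I*√5))*(-25))*2) + 275508 = ((14 + 4884 + 5808) + ((2*I*√5)*(-25))*2) + 275508 = (10706 - 50*I*√5*2) + 275508 = (10706 - 100*I*√5) + 275508 = 286214 - 100*I*√5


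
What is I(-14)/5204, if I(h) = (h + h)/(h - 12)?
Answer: 7/33826 ≈ 0.00020694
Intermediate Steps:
I(h) = 2*h/(-12 + h) (I(h) = (2*h)/(-12 + h) = 2*h/(-12 + h))
I(-14)/5204 = (2*(-14)/(-12 - 14))/5204 = (2*(-14)/(-26))*(1/5204) = (2*(-14)*(-1/26))*(1/5204) = (14/13)*(1/5204) = 7/33826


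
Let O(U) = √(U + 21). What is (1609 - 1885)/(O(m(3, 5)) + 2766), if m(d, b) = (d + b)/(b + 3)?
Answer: -381708/3825367 + 138*√22/3825367 ≈ -0.099614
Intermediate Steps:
m(d, b) = (b + d)/(3 + b)
O(U) = √(21 + U)
(1609 - 1885)/(O(m(3, 5)) + 2766) = (1609 - 1885)/(√(21 + (5 + 3)/(3 + 5)) + 2766) = -276/(√(21 + 8/8) + 2766) = -276/(√(21 + (⅛)*8) + 2766) = -276/(√(21 + 1) + 2766) = -276/(√22 + 2766) = -276/(2766 + √22)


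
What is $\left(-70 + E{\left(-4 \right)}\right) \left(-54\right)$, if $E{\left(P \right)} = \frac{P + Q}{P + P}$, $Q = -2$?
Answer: $\frac{7479}{2} \approx 3739.5$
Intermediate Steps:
$E{\left(P \right)} = \frac{-2 + P}{2 P}$ ($E{\left(P \right)} = \frac{P - 2}{P + P} = \frac{-2 + P}{2 P}$)
$\left(-70 + E{\left(-4 \right)}\right) \left(-54\right) = \left(-70 + \frac{-2 - 4}{2 \left(-4\right)}\right) \left(-54\right) = \left(-70 + \frac{1}{2} \left(- \frac{1}{4}\right) \left(-6\right)\right) \left(-54\right) = \left(-70 + \frac{3}{4}\right) \left(-54\right) = \left(- \frac{277}{4}\right) \left(-54\right) = \frac{7479}{2}$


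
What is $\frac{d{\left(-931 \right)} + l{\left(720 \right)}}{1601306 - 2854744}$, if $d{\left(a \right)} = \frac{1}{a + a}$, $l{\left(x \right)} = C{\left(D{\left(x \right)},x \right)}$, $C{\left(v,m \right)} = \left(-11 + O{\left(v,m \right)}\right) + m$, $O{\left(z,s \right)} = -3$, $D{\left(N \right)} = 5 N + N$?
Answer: $- \frac{1314571}{2333901556} \approx -0.00056325$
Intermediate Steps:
$D{\left(N \right)} = 6 N$
$C{\left(v,m \right)} = -14 + m$ ($C{\left(v,m \right)} = \left(-11 - 3\right) + m = -14 + m$)
$l{\left(x \right)} = -14 + x$
$d{\left(a \right)} = \frac{1}{2 a}$
$\frac{d{\left(-931 \right)} + l{\left(720 \right)}}{1601306 - 2854744} = \frac{\frac{1}{2 \left(-931\right)} + \left(-14 + 720\right)}{1601306 - 2854744} = \frac{\frac{1}{2} \left(- \frac{1}{931}\right) + 706}{-1253438} = \left(- \frac{1}{1862} + 706\right) \left(- \frac{1}{1253438}\right) = \frac{1314571}{1862} \left(- \frac{1}{1253438}\right) = - \frac{1314571}{2333901556}$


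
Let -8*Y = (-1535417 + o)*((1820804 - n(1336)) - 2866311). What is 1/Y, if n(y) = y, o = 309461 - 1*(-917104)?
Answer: -2/80829888559 ≈ -2.4743e-11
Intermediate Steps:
o = 1226565 (o = 309461 + 917104 = 1226565)
Y = -80829888559/2 (Y = -(-1535417 + 1226565)*((1820804 - 1*1336) - 2866311)/8 = -(-77213)*((1820804 - 1336) - 2866311)/2 = -(-77213)*(1819468 - 2866311)/2 = -(-77213)*(-1046843)/2 = -⅛*323319554236 = -80829888559/2 ≈ -4.0415e+10)
1/Y = 1/(-80829888559/2) = -2/80829888559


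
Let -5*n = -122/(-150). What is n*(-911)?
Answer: 55571/375 ≈ 148.19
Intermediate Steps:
n = -61/375 (n = -(-122)/(5*(-150)) = -(-122)*(-1)/(5*150) = -1/5*61/75 = -61/375 ≈ -0.16267)
n*(-911) = -61/375*(-911) = 55571/375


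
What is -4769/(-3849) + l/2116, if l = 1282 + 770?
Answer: 4497338/2036121 ≈ 2.2088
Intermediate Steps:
l = 2052
-4769/(-3849) + l/2116 = -4769/(-3849) + 2052/2116 = -4769*(-1/3849) + 2052*(1/2116) = 4769/3849 + 513/529 = 4497338/2036121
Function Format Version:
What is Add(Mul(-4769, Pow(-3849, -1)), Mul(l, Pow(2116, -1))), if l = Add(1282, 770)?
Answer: Rational(4497338, 2036121) ≈ 2.2088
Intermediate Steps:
l = 2052
Add(Mul(-4769, Pow(-3849, -1)), Mul(l, Pow(2116, -1))) = Add(Mul(-4769, Pow(-3849, -1)), Mul(2052, Pow(2116, -1))) = Add(Mul(-4769, Rational(-1, 3849)), Mul(2052, Rational(1, 2116))) = Add(Rational(4769, 3849), Rational(513, 529)) = Rational(4497338, 2036121)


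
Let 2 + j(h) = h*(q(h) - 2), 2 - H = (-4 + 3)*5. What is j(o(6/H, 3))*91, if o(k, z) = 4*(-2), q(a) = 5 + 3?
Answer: -4550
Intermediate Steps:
H = 7 (H = 2 - (-4 + 3)*5 = 2 - (-1)*5 = 2 - 1*(-5) = 2 + 5 = 7)
q(a) = 8
o(k, z) = -8
j(h) = -2 + 6*h (j(h) = -2 + h*(8 - 2) = -2 + h*6 = -2 + 6*h)
j(o(6/H, 3))*91 = (-2 + 6*(-8))*91 = (-2 - 48)*91 = -50*91 = -4550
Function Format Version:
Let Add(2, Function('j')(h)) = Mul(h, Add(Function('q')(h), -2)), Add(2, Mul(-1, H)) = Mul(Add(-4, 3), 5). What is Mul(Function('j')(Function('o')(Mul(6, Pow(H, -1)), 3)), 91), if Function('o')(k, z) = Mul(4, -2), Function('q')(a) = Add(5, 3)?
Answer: -4550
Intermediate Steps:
H = 7 (H = Add(2, Mul(-1, Mul(Add(-4, 3), 5))) = Add(2, Mul(-1, Mul(-1, 5))) = Add(2, Mul(-1, -5)) = Add(2, 5) = 7)
Function('q')(a) = 8
Function('o')(k, z) = -8
Function('j')(h) = Add(-2, Mul(6, h)) (Function('j')(h) = Add(-2, Mul(h, Add(8, -2))) = Add(-2, Mul(h, 6)) = Add(-2, Mul(6, h)))
Mul(Function('j')(Function('o')(Mul(6, Pow(H, -1)), 3)), 91) = Mul(Add(-2, Mul(6, -8)), 91) = Mul(Add(-2, -48), 91) = Mul(-50, 91) = -4550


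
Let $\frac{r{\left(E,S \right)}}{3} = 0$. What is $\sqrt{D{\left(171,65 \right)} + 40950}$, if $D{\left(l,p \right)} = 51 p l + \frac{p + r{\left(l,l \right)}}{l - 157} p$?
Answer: $\frac{\sqrt{119190890}}{14} \approx 779.82$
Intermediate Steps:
$r{\left(E,S \right)} = 0$ ($r{\left(E,S \right)} = 3 \cdot 0 = 0$)
$D{\left(l,p \right)} = \frac{p^{2}}{-157 + l} + 51 l p$ ($D{\left(l,p \right)} = 51 p l + \frac{p + 0}{l - 157} p = 51 l p + \frac{p}{-157 + l} p = 51 l p + \frac{p^{2}}{-157 + l} = \frac{p^{2}}{-157 + l} + 51 l p$)
$\sqrt{D{\left(171,65 \right)} + 40950} = \sqrt{\frac{65 \left(65 - 1369197 + 51 \cdot 171^{2}\right)}{-157 + 171} + 40950} = \sqrt{\frac{65 \left(65 - 1369197 + 51 \cdot 29241\right)}{14} + 40950} = \sqrt{65 \cdot \frac{1}{14} \left(65 - 1369197 + 1491291\right) + 40950} = \sqrt{65 \cdot \frac{1}{14} \cdot 122159 + 40950} = \sqrt{\frac{7940335}{14} + 40950} = \sqrt{\frac{8513635}{14}} = \frac{\sqrt{119190890}}{14}$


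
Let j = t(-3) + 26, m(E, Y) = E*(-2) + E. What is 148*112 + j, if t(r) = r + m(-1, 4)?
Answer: 16600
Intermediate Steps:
m(E, Y) = -E (m(E, Y) = -2*E + E = -E)
t(r) = 1 + r (t(r) = r - 1*(-1) = r + 1 = 1 + r)
j = 24 (j = (1 - 3) + 26 = -2 + 26 = 24)
148*112 + j = 148*112 + 24 = 16576 + 24 = 16600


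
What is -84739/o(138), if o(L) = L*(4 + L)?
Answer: -84739/19596 ≈ -4.3243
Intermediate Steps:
-84739/o(138) = -84739*1/(138*(4 + 138)) = -84739/(138*142) = -84739/19596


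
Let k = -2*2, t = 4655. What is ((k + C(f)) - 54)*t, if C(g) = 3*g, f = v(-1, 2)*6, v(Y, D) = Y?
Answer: -353780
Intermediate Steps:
k = -4
f = -6 (f = -1*6 = -6)
((k + C(f)) - 54)*t = ((-4 + 3*(-6)) - 54)*4655 = ((-4 - 18) - 54)*4655 = (-22 - 54)*4655 = -76*4655 = -353780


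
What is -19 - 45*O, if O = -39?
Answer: 1736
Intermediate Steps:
-19 - 45*O = -19 - 45*(-39) = -19 + 1755 = 1736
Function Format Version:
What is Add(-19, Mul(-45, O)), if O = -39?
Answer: 1736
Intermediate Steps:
Add(-19, Mul(-45, O)) = Add(-19, Mul(-45, -39)) = Add(-19, 1755) = 1736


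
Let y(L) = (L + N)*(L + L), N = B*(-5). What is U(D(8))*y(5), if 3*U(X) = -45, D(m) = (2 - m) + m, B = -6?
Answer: -5250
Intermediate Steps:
N = 30 (N = -6*(-5) = 30)
D(m) = 2
U(X) = -15 (U(X) = (1/3)*(-45) = -15)
y(L) = 2*L*(30 + L) (y(L) = (L + 30)*(L + L) = (30 + L)*(2*L) = 2*L*(30 + L))
U(D(8))*y(5) = -30*5*(30 + 5) = -30*5*35 = -15*350 = -5250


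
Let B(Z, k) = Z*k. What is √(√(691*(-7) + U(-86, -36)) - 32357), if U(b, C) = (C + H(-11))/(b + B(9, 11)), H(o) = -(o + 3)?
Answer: √(-5468333 + 13*I*√817817)/13 ≈ 0.19336 + 179.88*I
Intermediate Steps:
H(o) = -3 - o (H(o) = -(3 + o) = -3 - o)
U(b, C) = (8 + C)/(99 + b) (U(b, C) = (C + (-3 - 1*(-11)))/(b + 9*11) = (C + (-3 + 11))/(b + 99) = (C + 8)/(99 + b) = (8 + C)/(99 + b))
√(√(691*(-7) + U(-86, -36)) - 32357) = √(√(691*(-7) + (8 - 36)/(99 - 86)) - 32357) = √(√(-4837 - 28/13) - 32357) = √(√(-62909/13) - 32357) = √(I*√817817/13 - 32357) = √(-32357 + I*√817817/13)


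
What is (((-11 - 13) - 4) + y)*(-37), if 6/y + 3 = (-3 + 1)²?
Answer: 814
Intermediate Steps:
y = 6 (y = 6/(-3 + (-3 + 1)²) = 6/(-3 + (-2)²) = 6/(-3 + 4) = 6/1 = 6*1 = 6)
(((-11 - 13) - 4) + y)*(-37) = (((-11 - 13) - 4) + 6)*(-37) = ((-24 - 4) + 6)*(-37) = (-28 + 6)*(-37) = -22*(-37) = 814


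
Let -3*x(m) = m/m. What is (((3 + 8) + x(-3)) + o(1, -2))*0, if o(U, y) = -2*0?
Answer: 0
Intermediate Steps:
x(m) = -⅓ (x(m) = -m/(3*m) = -⅓*1 = -⅓)
o(U, y) = 0
(((3 + 8) + x(-3)) + o(1, -2))*0 = (((3 + 8) - ⅓) + 0)*0 = ((11 - ⅓) + 0)*0 = (32/3 + 0)*0 = (32/3)*0 = 0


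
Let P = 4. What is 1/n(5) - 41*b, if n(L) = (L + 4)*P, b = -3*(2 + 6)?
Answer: 35425/36 ≈ 984.03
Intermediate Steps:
b = -24 (b = -3*8 = -24)
n(L) = 16 + 4*L (n(L) = (L + 4)*4 = (4 + L)*4 = 16 + 4*L)
1/n(5) - 41*b = 1/(16 + 4*5) - 41*(-24) = 1/(16 + 20) + 984 = 1/36 + 984 = 35425/36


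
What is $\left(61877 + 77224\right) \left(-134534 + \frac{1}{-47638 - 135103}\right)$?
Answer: $- \frac{3419781072252195}{182741} \approx -1.8714 \cdot 10^{10}$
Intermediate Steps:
$\left(61877 + 77224\right) \left(-134534 + \frac{1}{-47638 - 135103}\right) = 139101 \left(-134534 + \frac{1}{-182741}\right) = 139101 \left(-134534 - \frac{1}{182741}\right) = 139101 \left(- \frac{24584877695}{182741}\right) = - \frac{3419781072252195}{182741}$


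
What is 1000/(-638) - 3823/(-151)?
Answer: 1144037/48169 ≈ 23.750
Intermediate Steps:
1000/(-638) - 3823/(-151) = 1000*(-1/638) - 3823*(-1/151) = -500/319 + 3823/151 = 1144037/48169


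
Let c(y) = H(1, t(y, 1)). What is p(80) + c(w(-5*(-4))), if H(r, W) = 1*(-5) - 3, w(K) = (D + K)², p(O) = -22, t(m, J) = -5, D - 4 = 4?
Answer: -30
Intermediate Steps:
D = 8 (D = 4 + 4 = 8)
w(K) = (8 + K)²
H(r, W) = -8 (H(r, W) = -5 - 3 = -8)
c(y) = -8
p(80) + c(w(-5*(-4))) = -22 - 8 = -30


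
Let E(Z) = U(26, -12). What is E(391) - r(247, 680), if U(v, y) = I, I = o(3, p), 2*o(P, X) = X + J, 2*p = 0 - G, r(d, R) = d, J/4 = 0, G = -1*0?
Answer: -247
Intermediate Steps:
G = 0
J = 0 (J = 4*0 = 0)
p = 0 (p = (0 - 1*0)/2 = (0 + 0)/2 = (1/2)*0 = 0)
o(P, X) = X/2 (o(P, X) = (X + 0)/2 = X/2)
I = 0 (I = (1/2)*0 = 0)
U(v, y) = 0
E(Z) = 0
E(391) - r(247, 680) = 0 - 1*247 = 0 - 247 = -247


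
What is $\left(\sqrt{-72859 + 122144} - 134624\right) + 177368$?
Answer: $42744 + \sqrt{49285} \approx 42966.0$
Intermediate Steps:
$\left(\sqrt{-72859 + 122144} - 134624\right) + 177368 = \left(\sqrt{49285} - 134624\right) + 177368 = \left(-134624 + \sqrt{49285}\right) + 177368 = 42744 + \sqrt{49285}$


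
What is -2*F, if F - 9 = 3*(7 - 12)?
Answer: 12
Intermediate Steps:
F = -6 (F = 9 + 3*(7 - 12) = 9 + 3*(-5) = 9 - 15 = -6)
-2*F = -2*(-6) = 12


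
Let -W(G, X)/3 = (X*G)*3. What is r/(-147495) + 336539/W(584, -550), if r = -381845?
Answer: 76898356387/28425236400 ≈ 2.7053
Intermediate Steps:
W(G, X) = -9*G*X (W(G, X) = -3*X*G*3 = -3*G*X*3 = -9*G*X)
r/(-147495) + 336539/W(584, -550) = -381845/(-147495) + 336539/((-9*584*(-550))) = -381845*(-1/147495) + 336539/2890800 = 76369/29499 + 336539*(1/2890800) = 76369/29499 + 336539/2890800 = 76898356387/28425236400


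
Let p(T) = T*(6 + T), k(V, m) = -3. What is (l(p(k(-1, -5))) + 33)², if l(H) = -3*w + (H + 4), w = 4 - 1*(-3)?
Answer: 49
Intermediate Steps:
w = 7 (w = 4 + 3 = 7)
l(H) = -17 + H (l(H) = -3*7 + (H + 4) = -21 + (4 + H) = -17 + H)
(l(p(k(-1, -5))) + 33)² = ((-17 - 3*(6 - 3)) + 33)² = ((-17 - 3*3) + 33)² = ((-17 - 9) + 33)² = (-26 + 33)² = 7² = 49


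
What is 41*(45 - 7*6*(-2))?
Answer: 5289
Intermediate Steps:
41*(45 - 7*6*(-2)) = 41*(45 - 42*(-2)) = 41*(45 + 84) = 41*129 = 5289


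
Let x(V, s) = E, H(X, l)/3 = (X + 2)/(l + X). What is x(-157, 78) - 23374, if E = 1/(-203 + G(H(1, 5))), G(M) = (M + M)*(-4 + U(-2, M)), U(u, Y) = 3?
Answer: -4815045/206 ≈ -23374.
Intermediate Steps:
H(X, l) = 3*(2 + X)/(X + l) (H(X, l) = 3*((X + 2)/(l + X)) = 3*((2 + X)/(X + l)) = 3*(2 + X)/(X + l))
G(M) = -2*M (G(M) = (M + M)*(-4 + 3) = (2*M)*(-1) = -2*M)
E = -1/206 (E = 1/(-203 - 6*(2 + 1)/(1 + 5)) = 1/(-203 - 6*3/6) = 1/(-203 - 2*3/2) = 1/(-203 - 3) = 1/(-206) = -1/206 ≈ -0.0048544)
x(V, s) = -1/206
x(-157, 78) - 23374 = -1/206 - 23374 = -4815045/206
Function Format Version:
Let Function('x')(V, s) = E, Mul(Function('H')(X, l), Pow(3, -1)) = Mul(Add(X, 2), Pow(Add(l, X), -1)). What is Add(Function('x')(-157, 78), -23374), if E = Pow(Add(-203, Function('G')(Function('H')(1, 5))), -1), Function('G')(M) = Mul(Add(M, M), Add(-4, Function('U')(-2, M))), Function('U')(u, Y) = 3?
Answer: Rational(-4815045, 206) ≈ -23374.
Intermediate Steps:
Function('H')(X, l) = Mul(3, Pow(Add(X, l), -1), Add(2, X)) (Function('H')(X, l) = Mul(3, Mul(Add(X, 2), Pow(Add(l, X), -1))) = Mul(3, Mul(Add(2, X), Pow(Add(X, l), -1))) = Mul(3, Mul(Pow(Add(X, l), -1), Add(2, X))) = Mul(3, Pow(Add(X, l), -1), Add(2, X)))
Function('G')(M) = Mul(-2, M) (Function('G')(M) = Mul(Add(M, M), Add(-4, 3)) = Mul(Mul(2, M), -1) = Mul(-2, M))
E = Rational(-1, 206) (E = Pow(Add(-203, Mul(-2, Mul(3, Pow(Add(1, 5), -1), Add(2, 1)))), -1) = Pow(Add(-203, Mul(-2, Mul(3, Pow(6, -1), 3))), -1) = Pow(Add(-203, Mul(-2, Mul(3, Rational(1, 6), 3))), -1) = Pow(Add(-203, Mul(-2, Rational(3, 2))), -1) = Pow(Add(-203, -3), -1) = Pow(-206, -1) = Rational(-1, 206) ≈ -0.0048544)
Function('x')(V, s) = Rational(-1, 206)
Add(Function('x')(-157, 78), -23374) = Add(Rational(-1, 206), -23374) = Rational(-4815045, 206)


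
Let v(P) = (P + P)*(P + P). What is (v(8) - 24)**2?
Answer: 53824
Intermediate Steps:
v(P) = 4*P**2 (v(P) = (2*P)*(2*P) = 4*P**2)
(v(8) - 24)**2 = (4*8**2 - 24)**2 = (4*64 - 24)**2 = (256 - 24)**2 = 232**2 = 53824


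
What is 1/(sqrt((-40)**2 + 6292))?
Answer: sqrt(1973)/3946 ≈ 0.011257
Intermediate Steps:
1/(sqrt((-40)**2 + 6292)) = 1/(sqrt(1600 + 6292)) = 1/(sqrt(7892)) = 1/(2*sqrt(1973)) = sqrt(1973)/3946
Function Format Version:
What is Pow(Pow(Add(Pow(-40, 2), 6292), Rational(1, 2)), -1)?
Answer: Mul(Rational(1, 3946), Pow(1973, Rational(1, 2))) ≈ 0.011257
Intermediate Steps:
Pow(Pow(Add(Pow(-40, 2), 6292), Rational(1, 2)), -1) = Pow(Pow(Add(1600, 6292), Rational(1, 2)), -1) = Pow(Pow(7892, Rational(1, 2)), -1) = Pow(Mul(2, Pow(1973, Rational(1, 2))), -1) = Mul(Rational(1, 3946), Pow(1973, Rational(1, 2)))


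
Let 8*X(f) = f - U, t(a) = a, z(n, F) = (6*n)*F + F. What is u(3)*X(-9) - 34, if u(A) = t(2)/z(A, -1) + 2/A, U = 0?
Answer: -658/19 ≈ -34.632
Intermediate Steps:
z(n, F) = F + 6*F*n (z(n, F) = 6*F*n + F = F + 6*F*n)
u(A) = 2/A + 2/(-1 - 6*A) (u(A) = 2/((-(1 + 6*A))) + 2/A = 2/(-1 - 6*A) + 2/A = 2/A + 2/(-1 - 6*A))
X(f) = f/8 (X(f) = (f - 1*0)/8 = (f + 0)/8 = f/8)
u(3)*X(-9) - 34 = (2*(1 + 5*3)/(3*(1 + 6*3)))*((⅛)*(-9)) - 34 = (2*(⅓)*(1 + 15)/(1 + 18))*(-9/8) - 34 = (2*(⅓)*16/19)*(-9/8) - 34 = (2*(⅓)*(1/19)*16)*(-9/8) - 34 = (32/57)*(-9/8) - 34 = -12/19 - 34 = -658/19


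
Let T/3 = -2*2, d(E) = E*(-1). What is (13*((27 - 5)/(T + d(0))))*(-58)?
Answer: 4147/3 ≈ 1382.3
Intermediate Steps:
d(E) = -E
T = -12 (T = 3*(-2*2) = 3*(-4) = -12)
(13*((27 - 5)/(T + d(0))))*(-58) = (13*((27 - 5)/(-12 - 1*0)))*(-58) = (13*(22/(-12 + 0)))*(-58) = (13*(22/(-12)))*(-58) = (13*(22*(-1/12)))*(-58) = (13*(-11/6))*(-58) = -143/6*(-58) = 4147/3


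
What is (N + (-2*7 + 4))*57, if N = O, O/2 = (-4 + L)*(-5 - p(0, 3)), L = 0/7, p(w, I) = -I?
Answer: 342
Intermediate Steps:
L = 0 (L = 0*(⅐) = 0)
O = 16 (O = 2*((-4 + 0)*(-5 - (-1)*3)) = 2*(-4*(-5 - 1*(-3))) = 2*(-4*(-5 + 3)) = 2*(-4*(-2)) = 2*8 = 16)
N = 16
(N + (-2*7 + 4))*57 = (16 + (-2*7 + 4))*57 = (16 + (-14 + 4))*57 = (16 - 10)*57 = 6*57 = 342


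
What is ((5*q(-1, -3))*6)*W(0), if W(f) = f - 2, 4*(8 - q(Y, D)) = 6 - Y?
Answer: -375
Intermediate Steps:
q(Y, D) = 13/2 + Y/4 (q(Y, D) = 8 - (6 - Y)/4 = 8 + (-3/2 + Y/4) = 13/2 + Y/4)
W(f) = -2 + f
((5*q(-1, -3))*6)*W(0) = ((5*(13/2 + (¼)*(-1)))*6)*(-2 + 0) = ((5*(13/2 - ¼))*6)*(-2) = ((5*(25/4))*6)*(-2) = ((125/4)*6)*(-2) = (375/2)*(-2) = -375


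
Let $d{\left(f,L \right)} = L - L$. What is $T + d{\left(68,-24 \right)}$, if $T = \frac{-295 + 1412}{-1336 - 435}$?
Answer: $- \frac{1117}{1771} \approx -0.63072$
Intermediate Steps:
$d{\left(f,L \right)} = 0$
$T = - \frac{1117}{1771}$ ($T = \frac{1117}{-1771} = 1117 \left(- \frac{1}{1771}\right) = - \frac{1117}{1771} \approx -0.63072$)
$T + d{\left(68,-24 \right)} = - \frac{1117}{1771} + 0 = - \frac{1117}{1771}$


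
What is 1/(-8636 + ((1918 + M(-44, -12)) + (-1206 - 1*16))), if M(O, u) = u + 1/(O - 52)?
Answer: -96/763393 ≈ -0.00012575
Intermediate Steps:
M(O, u) = u + 1/(-52 + O)
1/(-8636 + ((1918 + M(-44, -12)) + (-1206 - 1*16))) = 1/(-8636 + ((1918 + (1 - 52*(-12) - 44*(-12))/(-52 - 44)) + (-1206 - 1*16))) = 1/(-8636 + ((1918 + (1 + 624 + 528)/(-96)) + (-1206 - 16))) = 1/(-8636 + ((1918 - 1/96*1153) - 1222)) = 1/(-8636 + ((1918 - 1153/96) - 1222)) = 1/(-8636 + (182975/96 - 1222)) = 1/(-8636 + 65663/96) = 1/(-763393/96) = -96/763393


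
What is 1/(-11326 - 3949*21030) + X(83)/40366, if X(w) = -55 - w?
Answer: -22165114433/6483450684750 ≈ -0.0034187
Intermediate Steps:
1/(-11326 - 3949*21030) + X(83)/40366 = 1/(-11326 - 3949*21030) + (-55 - 1*83)/40366 = (1/21030)/(-15275) + (-55 - 83)*(1/40366) = -1/15275*1/21030 - 138*1/40366 = -1/321233250 - 69/20183 = -22165114433/6483450684750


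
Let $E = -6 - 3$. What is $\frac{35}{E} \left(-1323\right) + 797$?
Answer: $5942$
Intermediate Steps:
$E = -9$
$\frac{35}{E} \left(-1323\right) + 797 = \frac{35}{-9} \left(-1323\right) + 797 = 35 \left(- \frac{1}{9}\right) \left(-1323\right) + 797 = \left(- \frac{35}{9}\right) \left(-1323\right) + 797 = 5145 + 797 = 5942$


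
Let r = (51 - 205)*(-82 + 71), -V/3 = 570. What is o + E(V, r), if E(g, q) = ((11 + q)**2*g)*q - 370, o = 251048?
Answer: -8420895347822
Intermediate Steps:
V = -1710 (V = -3*570 = -1710)
r = 1694 (r = -154*(-11) = 1694)
E(g, q) = -370 + g*q*(11 + q)**2 (E(g, q) = (g*(11 + q)**2)*q - 370 = g*q*(11 + q)**2 - 370 = -370 + g*q*(11 + q)**2)
o + E(V, r) = 251048 + (-370 - 1710*1694*(11 + 1694)**2) = 251048 + (-370 - 1710*1694*1705**2) = 251048 + (-370 - 1710*1694*2907025) = 251048 + (-370 - 8420895598500) = 251048 - 8420895598870 = -8420895347822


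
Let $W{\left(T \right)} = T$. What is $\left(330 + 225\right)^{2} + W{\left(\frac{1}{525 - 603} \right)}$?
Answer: $\frac{24025949}{78} \approx 3.0803 \cdot 10^{5}$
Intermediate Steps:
$\left(330 + 225\right)^{2} + W{\left(\frac{1}{525 - 603} \right)} = \left(330 + 225\right)^{2} + \frac{1}{525 - 603} = 555^{2} + \frac{1}{-78} = 308025 - \frac{1}{78} = \frac{24025949}{78}$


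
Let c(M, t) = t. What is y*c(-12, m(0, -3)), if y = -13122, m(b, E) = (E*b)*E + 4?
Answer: -52488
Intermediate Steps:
m(b, E) = 4 + b*E² (m(b, E) = b*E² + 4 = 4 + b*E²)
y*c(-12, m(0, -3)) = -13122*(4 + 0*(-3)²) = -13122*(4 + 0*9) = -13122*(4 + 0) = -13122*4 = -52488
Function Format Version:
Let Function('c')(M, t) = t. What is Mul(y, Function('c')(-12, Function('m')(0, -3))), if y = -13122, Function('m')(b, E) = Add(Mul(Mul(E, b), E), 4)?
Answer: -52488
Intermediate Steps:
Function('m')(b, E) = Add(4, Mul(b, Pow(E, 2))) (Function('m')(b, E) = Add(Mul(b, Pow(E, 2)), 4) = Add(4, Mul(b, Pow(E, 2))))
Mul(y, Function('c')(-12, Function('m')(0, -3))) = Mul(-13122, Add(4, Mul(0, Pow(-3, 2)))) = Mul(-13122, Add(4, Mul(0, 9))) = Mul(-13122, Add(4, 0)) = Mul(-13122, 4) = -52488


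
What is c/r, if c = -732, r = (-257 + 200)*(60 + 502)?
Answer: 122/5339 ≈ 0.022851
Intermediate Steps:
r = -32034 (r = -57*562 = -32034)
c/r = -732/(-32034) = -732*(-1/32034) = 122/5339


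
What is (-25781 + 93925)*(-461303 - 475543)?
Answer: -63840433824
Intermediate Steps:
(-25781 + 93925)*(-461303 - 475543) = 68144*(-936846) = -63840433824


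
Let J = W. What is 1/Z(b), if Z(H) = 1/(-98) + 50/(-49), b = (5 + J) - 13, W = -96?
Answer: -98/101 ≈ -0.97030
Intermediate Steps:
J = -96
b = -104 (b = (5 - 96) - 13 = -91 - 13 = -104)
Z(H) = -101/98 (Z(H) = 1*(-1/98) + 50*(-1/49) = -1/98 - 50/49 = -101/98)
1/Z(b) = 1/(-101/98) = -98/101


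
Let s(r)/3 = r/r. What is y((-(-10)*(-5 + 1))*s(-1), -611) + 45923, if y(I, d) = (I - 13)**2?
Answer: 63612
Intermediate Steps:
s(r) = 3 (s(r) = 3*(r/r) = 3*1 = 3)
y(I, d) = (-13 + I)**2
y((-(-10)*(-5 + 1))*s(-1), -611) + 45923 = (-13 - (-10)*(-5 + 1)*3)**2 + 45923 = (-13 - (-10)*(-4)*3)**2 + 45923 = (-13 - 5*8*3)**2 + 45923 = (-13 - 40*3)**2 + 45923 = (-13 - 120)**2 + 45923 = (-133)**2 + 45923 = 17689 + 45923 = 63612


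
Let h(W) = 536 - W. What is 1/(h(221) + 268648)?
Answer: 1/268963 ≈ 3.7180e-6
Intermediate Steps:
1/(h(221) + 268648) = 1/((536 - 1*221) + 268648) = 1/((536 - 221) + 268648) = 1/(315 + 268648) = 1/268963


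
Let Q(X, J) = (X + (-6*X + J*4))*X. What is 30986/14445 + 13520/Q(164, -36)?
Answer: 293966641/142731045 ≈ 2.0596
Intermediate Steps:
Q(X, J) = X*(-5*X + 4*J) (Q(X, J) = (X + (-6*X + 4*J))*X = (-5*X + 4*J)*X = X*(-5*X + 4*J))
30986/14445 + 13520/Q(164, -36) = 30986/14445 + 13520/((164*(-5*164 + 4*(-36)))) = 30986*(1/14445) + 13520/((164*(-820 - 144))) = 30986/14445 + 13520/((164*(-964))) = 30986/14445 + 13520/(-158096) = 30986/14445 + 13520*(-1/158096) = 30986/14445 - 845/9881 = 293966641/142731045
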